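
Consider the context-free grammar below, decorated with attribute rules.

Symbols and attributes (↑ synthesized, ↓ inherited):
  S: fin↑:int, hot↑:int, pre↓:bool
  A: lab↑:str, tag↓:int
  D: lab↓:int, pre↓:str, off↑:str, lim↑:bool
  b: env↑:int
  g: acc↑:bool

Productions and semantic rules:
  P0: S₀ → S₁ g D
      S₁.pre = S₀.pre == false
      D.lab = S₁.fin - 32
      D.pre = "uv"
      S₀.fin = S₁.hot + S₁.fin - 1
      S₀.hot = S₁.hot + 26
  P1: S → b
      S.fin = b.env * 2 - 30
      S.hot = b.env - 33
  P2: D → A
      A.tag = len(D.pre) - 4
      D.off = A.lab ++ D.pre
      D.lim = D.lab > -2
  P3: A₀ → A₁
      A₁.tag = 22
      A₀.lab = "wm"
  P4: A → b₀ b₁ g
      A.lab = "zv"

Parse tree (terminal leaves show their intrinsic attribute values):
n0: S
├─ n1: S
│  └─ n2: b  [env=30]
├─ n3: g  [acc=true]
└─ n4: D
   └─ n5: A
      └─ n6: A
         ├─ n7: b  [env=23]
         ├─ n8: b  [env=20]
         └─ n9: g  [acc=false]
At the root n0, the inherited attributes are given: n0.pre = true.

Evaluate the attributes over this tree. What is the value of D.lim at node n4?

1. n0.pre = true  [given at root]
2. n1.pre = false  [S₀.pre == false]
3. n2.env = 30  [terminal]
4. n1.fin = 30  [b.env * 2 - 30]
5. n1.hot = -3  [b.env - 33]
6. n3.acc = true  [terminal]
7. n4.lab = -2  [S₁.fin - 32]
8. n4.pre = "uv"  ["uv"]
9. n5.tag = -2  [len(D.pre) - 4]
10. n6.tag = 22  [22]
11. n7.env = 23  [terminal]
12. n8.env = 20  [terminal]
13. n9.acc = false  [terminal]
14. n6.lab = "zv"  ["zv"]
15. n5.lab = "wm"  ["wm"]
16. n4.off = "wmuv"  [A.lab ++ D.pre]
17. n4.lim = false  [D.lab > -2]
18. n0.fin = 26  [S₁.hot + S₁.fin - 1]
19. n0.hot = 23  [S₁.hot + 26]

false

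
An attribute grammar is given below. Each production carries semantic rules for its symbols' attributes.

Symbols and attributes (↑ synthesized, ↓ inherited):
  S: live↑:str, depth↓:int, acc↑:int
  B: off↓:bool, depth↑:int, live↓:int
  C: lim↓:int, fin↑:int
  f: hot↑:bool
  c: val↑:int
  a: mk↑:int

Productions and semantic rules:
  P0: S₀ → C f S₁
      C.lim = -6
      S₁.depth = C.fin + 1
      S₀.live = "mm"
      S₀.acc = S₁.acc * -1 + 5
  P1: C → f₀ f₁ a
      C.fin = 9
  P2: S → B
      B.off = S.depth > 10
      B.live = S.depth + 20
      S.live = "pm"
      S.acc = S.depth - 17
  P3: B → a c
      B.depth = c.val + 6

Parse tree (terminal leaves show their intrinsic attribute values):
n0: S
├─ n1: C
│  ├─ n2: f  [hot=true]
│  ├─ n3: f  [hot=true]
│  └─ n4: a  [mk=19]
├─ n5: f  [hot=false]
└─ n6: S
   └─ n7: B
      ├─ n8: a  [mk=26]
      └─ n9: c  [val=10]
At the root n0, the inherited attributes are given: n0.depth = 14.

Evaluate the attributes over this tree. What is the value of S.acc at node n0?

1. n0.depth = 14  [given at root]
2. n1.lim = -6  [-6]
3. n2.hot = true  [terminal]
4. n3.hot = true  [terminal]
5. n4.mk = 19  [terminal]
6. n1.fin = 9  [9]
7. n5.hot = false  [terminal]
8. n6.depth = 10  [C.fin + 1]
9. n7.off = false  [S.depth > 10]
10. n7.live = 30  [S.depth + 20]
11. n8.mk = 26  [terminal]
12. n9.val = 10  [terminal]
13. n7.depth = 16  [c.val + 6]
14. n6.live = "pm"  ["pm"]
15. n6.acc = -7  [S.depth - 17]
16. n0.live = "mm"  ["mm"]
17. n0.acc = 12  [S₁.acc * -1 + 5]

12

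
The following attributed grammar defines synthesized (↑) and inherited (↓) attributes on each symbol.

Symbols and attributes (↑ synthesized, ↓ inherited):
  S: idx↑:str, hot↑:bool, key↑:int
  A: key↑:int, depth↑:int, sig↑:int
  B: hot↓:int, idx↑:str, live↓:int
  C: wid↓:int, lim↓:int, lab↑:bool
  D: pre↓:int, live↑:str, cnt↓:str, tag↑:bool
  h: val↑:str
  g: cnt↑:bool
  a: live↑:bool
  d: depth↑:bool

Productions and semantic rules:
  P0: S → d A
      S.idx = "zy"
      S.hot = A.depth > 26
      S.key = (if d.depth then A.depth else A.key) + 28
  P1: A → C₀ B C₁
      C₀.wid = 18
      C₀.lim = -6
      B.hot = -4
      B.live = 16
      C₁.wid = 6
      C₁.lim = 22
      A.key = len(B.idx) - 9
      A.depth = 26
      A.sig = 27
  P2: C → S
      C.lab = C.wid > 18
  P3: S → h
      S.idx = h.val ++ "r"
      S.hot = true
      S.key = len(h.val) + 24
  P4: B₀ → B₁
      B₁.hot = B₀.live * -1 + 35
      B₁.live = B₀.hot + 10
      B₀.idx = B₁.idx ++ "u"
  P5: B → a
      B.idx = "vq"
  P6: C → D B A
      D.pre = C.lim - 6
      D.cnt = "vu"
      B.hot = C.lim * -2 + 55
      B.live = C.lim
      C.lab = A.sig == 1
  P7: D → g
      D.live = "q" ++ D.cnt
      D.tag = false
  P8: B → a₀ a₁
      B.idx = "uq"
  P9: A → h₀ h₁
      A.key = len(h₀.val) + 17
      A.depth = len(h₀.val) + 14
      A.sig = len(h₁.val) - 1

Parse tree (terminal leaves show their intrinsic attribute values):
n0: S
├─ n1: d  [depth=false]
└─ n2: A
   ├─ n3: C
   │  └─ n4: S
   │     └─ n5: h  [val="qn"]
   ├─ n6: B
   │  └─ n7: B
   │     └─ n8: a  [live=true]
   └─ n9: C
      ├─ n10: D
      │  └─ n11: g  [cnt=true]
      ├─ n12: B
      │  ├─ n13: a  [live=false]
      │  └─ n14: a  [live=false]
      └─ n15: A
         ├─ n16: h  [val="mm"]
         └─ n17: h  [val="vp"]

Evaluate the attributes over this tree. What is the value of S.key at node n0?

22

1. n1.depth = false  [terminal]
2. n3.wid = 18  [18]
3. n3.lim = -6  [-6]
4. n5.val = "qn"  [terminal]
5. n4.idx = "qnr"  [h.val ++ "r"]
6. n4.hot = true  [true]
7. n4.key = 26  [len(h.val) + 24]
8. n3.lab = false  [C.wid > 18]
9. n6.hot = -4  [-4]
10. n6.live = 16  [16]
11. n7.hot = 19  [B₀.live * -1 + 35]
12. n7.live = 6  [B₀.hot + 10]
13. n8.live = true  [terminal]
14. n7.idx = "vq"  ["vq"]
15. n6.idx = "vqu"  [B₁.idx ++ "u"]
16. n9.wid = 6  [6]
17. n9.lim = 22  [22]
18. n10.pre = 16  [C.lim - 6]
19. n10.cnt = "vu"  ["vu"]
20. n11.cnt = true  [terminal]
21. n10.live = "qvu"  ["q" ++ D.cnt]
22. n10.tag = false  [false]
23. n12.hot = 11  [C.lim * -2 + 55]
24. n12.live = 22  [C.lim]
25. n13.live = false  [terminal]
26. n14.live = false  [terminal]
27. n12.idx = "uq"  ["uq"]
28. n16.val = "mm"  [terminal]
29. n17.val = "vp"  [terminal]
30. n15.key = 19  [len(h₀.val) + 17]
31. n15.depth = 16  [len(h₀.val) + 14]
32. n15.sig = 1  [len(h₁.val) - 1]
33. n9.lab = true  [A.sig == 1]
34. n2.key = -6  [len(B.idx) - 9]
35. n2.depth = 26  [26]
36. n2.sig = 27  [27]
37. n0.idx = "zy"  ["zy"]
38. n0.hot = false  [A.depth > 26]
39. n0.key = 22  [(if d.depth then A.depth else A.key) + 28]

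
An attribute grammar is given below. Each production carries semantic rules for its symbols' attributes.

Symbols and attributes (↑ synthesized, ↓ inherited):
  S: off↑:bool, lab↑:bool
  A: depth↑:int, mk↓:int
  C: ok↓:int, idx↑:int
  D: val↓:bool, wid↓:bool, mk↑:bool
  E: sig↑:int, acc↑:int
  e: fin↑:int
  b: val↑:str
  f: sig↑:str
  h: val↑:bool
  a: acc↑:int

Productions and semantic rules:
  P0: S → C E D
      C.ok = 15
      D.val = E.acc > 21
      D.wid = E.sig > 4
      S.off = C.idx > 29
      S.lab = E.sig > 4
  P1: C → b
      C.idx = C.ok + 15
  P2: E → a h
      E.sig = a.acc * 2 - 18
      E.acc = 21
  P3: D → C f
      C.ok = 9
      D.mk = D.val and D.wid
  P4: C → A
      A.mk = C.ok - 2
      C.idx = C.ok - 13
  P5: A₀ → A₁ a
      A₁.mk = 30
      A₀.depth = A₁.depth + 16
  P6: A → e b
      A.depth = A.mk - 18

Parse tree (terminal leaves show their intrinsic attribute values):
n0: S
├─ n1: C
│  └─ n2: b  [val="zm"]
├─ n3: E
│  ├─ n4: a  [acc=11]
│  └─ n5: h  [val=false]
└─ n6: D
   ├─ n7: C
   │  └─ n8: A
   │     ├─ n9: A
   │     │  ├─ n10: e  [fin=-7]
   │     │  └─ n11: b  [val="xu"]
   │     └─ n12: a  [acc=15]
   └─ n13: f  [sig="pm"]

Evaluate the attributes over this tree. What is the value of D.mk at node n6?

1. n1.ok = 15  [15]
2. n2.val = "zm"  [terminal]
3. n1.idx = 30  [C.ok + 15]
4. n4.acc = 11  [terminal]
5. n5.val = false  [terminal]
6. n3.sig = 4  [a.acc * 2 - 18]
7. n3.acc = 21  [21]
8. n6.val = false  [E.acc > 21]
9. n6.wid = false  [E.sig > 4]
10. n7.ok = 9  [9]
11. n8.mk = 7  [C.ok - 2]
12. n9.mk = 30  [30]
13. n10.fin = -7  [terminal]
14. n11.val = "xu"  [terminal]
15. n9.depth = 12  [A.mk - 18]
16. n12.acc = 15  [terminal]
17. n8.depth = 28  [A₁.depth + 16]
18. n7.idx = -4  [C.ok - 13]
19. n13.sig = "pm"  [terminal]
20. n6.mk = false  [D.val and D.wid]
21. n0.off = true  [C.idx > 29]
22. n0.lab = false  [E.sig > 4]

false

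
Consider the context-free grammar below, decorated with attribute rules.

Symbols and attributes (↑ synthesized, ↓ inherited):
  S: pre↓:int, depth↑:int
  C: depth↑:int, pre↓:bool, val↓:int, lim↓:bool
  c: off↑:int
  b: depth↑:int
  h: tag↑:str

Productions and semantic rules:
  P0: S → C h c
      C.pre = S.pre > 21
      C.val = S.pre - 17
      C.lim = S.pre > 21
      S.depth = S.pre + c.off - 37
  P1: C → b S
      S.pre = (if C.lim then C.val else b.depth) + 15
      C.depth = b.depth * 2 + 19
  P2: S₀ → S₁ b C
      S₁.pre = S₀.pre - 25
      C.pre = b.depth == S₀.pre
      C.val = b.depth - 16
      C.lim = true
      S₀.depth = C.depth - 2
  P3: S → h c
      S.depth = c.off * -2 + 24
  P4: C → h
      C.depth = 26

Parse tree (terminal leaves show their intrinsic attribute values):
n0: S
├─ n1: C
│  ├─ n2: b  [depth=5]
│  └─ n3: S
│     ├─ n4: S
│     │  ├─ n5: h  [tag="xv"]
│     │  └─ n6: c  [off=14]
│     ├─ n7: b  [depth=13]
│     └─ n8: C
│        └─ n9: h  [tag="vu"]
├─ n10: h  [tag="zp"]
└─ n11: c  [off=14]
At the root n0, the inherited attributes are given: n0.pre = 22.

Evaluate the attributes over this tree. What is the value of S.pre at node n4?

1. n0.pre = 22  [given at root]
2. n1.pre = true  [S.pre > 21]
3. n1.val = 5  [S.pre - 17]
4. n1.lim = true  [S.pre > 21]
5. n2.depth = 5  [terminal]
6. n3.pre = 20  [(if C.lim then C.val else b.depth) + 15]
7. n4.pre = -5  [S₀.pre - 25]
8. n5.tag = "xv"  [terminal]
9. n6.off = 14  [terminal]
10. n4.depth = -4  [c.off * -2 + 24]
11. n7.depth = 13  [terminal]
12. n8.pre = false  [b.depth == S₀.pre]
13. n8.val = -3  [b.depth - 16]
14. n8.lim = true  [true]
15. n9.tag = "vu"  [terminal]
16. n8.depth = 26  [26]
17. n3.depth = 24  [C.depth - 2]
18. n1.depth = 29  [b.depth * 2 + 19]
19. n10.tag = "zp"  [terminal]
20. n11.off = 14  [terminal]
21. n0.depth = -1  [S.pre + c.off - 37]

-5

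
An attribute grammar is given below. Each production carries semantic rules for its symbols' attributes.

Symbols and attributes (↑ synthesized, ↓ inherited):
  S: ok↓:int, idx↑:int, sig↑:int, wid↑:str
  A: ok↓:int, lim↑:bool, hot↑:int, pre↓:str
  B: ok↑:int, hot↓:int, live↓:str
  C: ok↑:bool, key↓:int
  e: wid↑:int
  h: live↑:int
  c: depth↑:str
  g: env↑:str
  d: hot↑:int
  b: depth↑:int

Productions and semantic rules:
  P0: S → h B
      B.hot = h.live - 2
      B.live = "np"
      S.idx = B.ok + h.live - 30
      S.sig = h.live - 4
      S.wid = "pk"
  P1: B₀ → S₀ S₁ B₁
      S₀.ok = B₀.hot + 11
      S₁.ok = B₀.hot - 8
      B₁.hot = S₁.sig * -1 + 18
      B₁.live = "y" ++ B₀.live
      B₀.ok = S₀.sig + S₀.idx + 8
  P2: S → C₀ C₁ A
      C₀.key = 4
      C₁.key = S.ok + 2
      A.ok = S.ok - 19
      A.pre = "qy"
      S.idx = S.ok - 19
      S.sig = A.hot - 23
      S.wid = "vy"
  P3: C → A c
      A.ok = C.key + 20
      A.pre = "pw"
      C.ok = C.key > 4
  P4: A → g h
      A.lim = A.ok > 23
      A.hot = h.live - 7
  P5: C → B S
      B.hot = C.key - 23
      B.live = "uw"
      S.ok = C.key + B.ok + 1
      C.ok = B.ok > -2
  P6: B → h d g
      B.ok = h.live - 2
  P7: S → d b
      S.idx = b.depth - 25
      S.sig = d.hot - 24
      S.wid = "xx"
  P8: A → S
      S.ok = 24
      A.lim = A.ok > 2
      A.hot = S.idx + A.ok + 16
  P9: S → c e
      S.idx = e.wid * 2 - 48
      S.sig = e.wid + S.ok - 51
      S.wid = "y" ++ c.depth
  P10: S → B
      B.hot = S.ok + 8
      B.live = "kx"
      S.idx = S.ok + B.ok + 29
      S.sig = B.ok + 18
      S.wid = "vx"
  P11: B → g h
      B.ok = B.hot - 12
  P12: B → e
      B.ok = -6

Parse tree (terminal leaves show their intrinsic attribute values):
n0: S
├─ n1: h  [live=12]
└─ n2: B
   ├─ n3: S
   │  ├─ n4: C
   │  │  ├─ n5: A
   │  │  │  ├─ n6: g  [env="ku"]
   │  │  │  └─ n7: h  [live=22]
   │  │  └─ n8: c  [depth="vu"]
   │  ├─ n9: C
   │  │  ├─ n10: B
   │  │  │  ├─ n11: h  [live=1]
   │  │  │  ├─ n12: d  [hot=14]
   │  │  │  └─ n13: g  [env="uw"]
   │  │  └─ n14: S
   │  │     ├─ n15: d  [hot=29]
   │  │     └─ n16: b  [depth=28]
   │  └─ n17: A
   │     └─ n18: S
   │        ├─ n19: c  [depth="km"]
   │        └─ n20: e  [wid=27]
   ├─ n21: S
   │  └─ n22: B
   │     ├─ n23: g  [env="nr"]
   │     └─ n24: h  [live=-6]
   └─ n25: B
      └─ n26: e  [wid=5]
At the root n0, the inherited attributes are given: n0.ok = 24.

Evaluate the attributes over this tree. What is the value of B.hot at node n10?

1. n0.ok = 24  [given at root]
2. n1.live = 12  [terminal]
3. n2.hot = 10  [h.live - 2]
4. n2.live = "np"  ["np"]
5. n3.ok = 21  [B₀.hot + 11]
6. n4.key = 4  [4]
7. n5.ok = 24  [C.key + 20]
8. n5.pre = "pw"  ["pw"]
9. n6.env = "ku"  [terminal]
10. n7.live = 22  [terminal]
11. n5.lim = true  [A.ok > 23]
12. n5.hot = 15  [h.live - 7]
13. n8.depth = "vu"  [terminal]
14. n4.ok = false  [C.key > 4]
15. n9.key = 23  [S.ok + 2]
16. n10.hot = 0  [C.key - 23]
17. n10.live = "uw"  ["uw"]
18. n11.live = 1  [terminal]
19. n12.hot = 14  [terminal]
20. n13.env = "uw"  [terminal]
21. n10.ok = -1  [h.live - 2]
22. n14.ok = 23  [C.key + B.ok + 1]
23. n15.hot = 29  [terminal]
24. n16.depth = 28  [terminal]
25. n14.idx = 3  [b.depth - 25]
26. n14.sig = 5  [d.hot - 24]
27. n14.wid = "xx"  ["xx"]
28. n9.ok = true  [B.ok > -2]
29. n17.ok = 2  [S.ok - 19]
30. n17.pre = "qy"  ["qy"]
31. n18.ok = 24  [24]
32. n19.depth = "km"  [terminal]
33. n20.wid = 27  [terminal]
34. n18.idx = 6  [e.wid * 2 - 48]
35. n18.sig = 0  [e.wid + S.ok - 51]
36. n18.wid = "ykm"  ["y" ++ c.depth]
37. n17.lim = false  [A.ok > 2]
38. n17.hot = 24  [S.idx + A.ok + 16]
39. n3.idx = 2  [S.ok - 19]
40. n3.sig = 1  [A.hot - 23]
41. n3.wid = "vy"  ["vy"]
42. n21.ok = 2  [B₀.hot - 8]
43. n22.hot = 10  [S.ok + 8]
44. n22.live = "kx"  ["kx"]
45. n23.env = "nr"  [terminal]
46. n24.live = -6  [terminal]
47. n22.ok = -2  [B.hot - 12]
48. n21.idx = 29  [S.ok + B.ok + 29]
49. n21.sig = 16  [B.ok + 18]
50. n21.wid = "vx"  ["vx"]
51. n25.hot = 2  [S₁.sig * -1 + 18]
52. n25.live = "ynp"  ["y" ++ B₀.live]
53. n26.wid = 5  [terminal]
54. n25.ok = -6  [-6]
55. n2.ok = 11  [S₀.sig + S₀.idx + 8]
56. n0.idx = -7  [B.ok + h.live - 30]
57. n0.sig = 8  [h.live - 4]
58. n0.wid = "pk"  ["pk"]

0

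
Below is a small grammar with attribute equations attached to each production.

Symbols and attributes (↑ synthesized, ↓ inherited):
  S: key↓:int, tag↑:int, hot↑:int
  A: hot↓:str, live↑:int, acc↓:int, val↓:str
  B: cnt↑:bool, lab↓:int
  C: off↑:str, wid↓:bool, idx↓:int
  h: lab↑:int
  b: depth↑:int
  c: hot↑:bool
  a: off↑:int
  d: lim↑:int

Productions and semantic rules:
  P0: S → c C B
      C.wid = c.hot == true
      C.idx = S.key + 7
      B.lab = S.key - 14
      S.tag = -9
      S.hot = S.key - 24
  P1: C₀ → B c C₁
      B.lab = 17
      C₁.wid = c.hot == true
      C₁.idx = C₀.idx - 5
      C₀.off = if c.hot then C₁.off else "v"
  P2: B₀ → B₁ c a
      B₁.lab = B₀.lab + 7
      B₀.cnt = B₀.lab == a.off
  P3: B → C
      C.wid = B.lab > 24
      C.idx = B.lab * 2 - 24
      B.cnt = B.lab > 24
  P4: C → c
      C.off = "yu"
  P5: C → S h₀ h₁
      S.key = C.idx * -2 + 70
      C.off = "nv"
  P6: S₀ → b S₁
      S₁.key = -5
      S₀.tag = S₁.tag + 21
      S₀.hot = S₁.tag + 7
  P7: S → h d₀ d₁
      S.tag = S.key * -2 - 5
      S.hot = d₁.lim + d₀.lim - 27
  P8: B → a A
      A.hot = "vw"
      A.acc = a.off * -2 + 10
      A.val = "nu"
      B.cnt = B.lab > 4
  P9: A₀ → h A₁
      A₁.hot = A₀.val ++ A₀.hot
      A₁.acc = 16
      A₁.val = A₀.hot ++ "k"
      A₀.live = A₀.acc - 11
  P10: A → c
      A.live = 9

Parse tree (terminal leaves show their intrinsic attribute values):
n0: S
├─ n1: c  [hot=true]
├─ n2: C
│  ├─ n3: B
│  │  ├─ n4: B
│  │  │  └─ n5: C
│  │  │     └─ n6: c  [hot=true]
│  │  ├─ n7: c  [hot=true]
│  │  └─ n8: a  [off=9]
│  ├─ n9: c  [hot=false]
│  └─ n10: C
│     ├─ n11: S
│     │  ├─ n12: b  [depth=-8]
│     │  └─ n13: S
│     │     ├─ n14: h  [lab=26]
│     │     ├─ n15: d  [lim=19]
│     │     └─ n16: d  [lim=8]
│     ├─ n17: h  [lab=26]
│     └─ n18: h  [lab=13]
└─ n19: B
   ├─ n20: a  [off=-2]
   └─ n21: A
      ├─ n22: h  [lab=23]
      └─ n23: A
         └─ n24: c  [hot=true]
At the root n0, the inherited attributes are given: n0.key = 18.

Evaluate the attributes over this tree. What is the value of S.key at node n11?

1. n0.key = 18  [given at root]
2. n1.hot = true  [terminal]
3. n2.wid = true  [c.hot == true]
4. n2.idx = 25  [S.key + 7]
5. n3.lab = 17  [17]
6. n4.lab = 24  [B₀.lab + 7]
7. n5.wid = false  [B.lab > 24]
8. n5.idx = 24  [B.lab * 2 - 24]
9. n6.hot = true  [terminal]
10. n5.off = "yu"  ["yu"]
11. n4.cnt = false  [B.lab > 24]
12. n7.hot = true  [terminal]
13. n8.off = 9  [terminal]
14. n3.cnt = false  [B₀.lab == a.off]
15. n9.hot = false  [terminal]
16. n10.wid = false  [c.hot == true]
17. n10.idx = 20  [C₀.idx - 5]
18. n11.key = 30  [C.idx * -2 + 70]
19. n12.depth = -8  [terminal]
20. n13.key = -5  [-5]
21. n14.lab = 26  [terminal]
22. n15.lim = 19  [terminal]
23. n16.lim = 8  [terminal]
24. n13.tag = 5  [S.key * -2 - 5]
25. n13.hot = 0  [d₁.lim + d₀.lim - 27]
26. n11.tag = 26  [S₁.tag + 21]
27. n11.hot = 12  [S₁.tag + 7]
28. n17.lab = 26  [terminal]
29. n18.lab = 13  [terminal]
30. n10.off = "nv"  ["nv"]
31. n2.off = "v"  [if c.hot then C₁.off else "v"]
32. n19.lab = 4  [S.key - 14]
33. n20.off = -2  [terminal]
34. n21.hot = "vw"  ["vw"]
35. n21.acc = 14  [a.off * -2 + 10]
36. n21.val = "nu"  ["nu"]
37. n22.lab = 23  [terminal]
38. n23.hot = "nuvw"  [A₀.val ++ A₀.hot]
39. n23.acc = 16  [16]
40. n23.val = "vwk"  [A₀.hot ++ "k"]
41. n24.hot = true  [terminal]
42. n23.live = 9  [9]
43. n21.live = 3  [A₀.acc - 11]
44. n19.cnt = false  [B.lab > 4]
45. n0.tag = -9  [-9]
46. n0.hot = -6  [S.key - 24]

30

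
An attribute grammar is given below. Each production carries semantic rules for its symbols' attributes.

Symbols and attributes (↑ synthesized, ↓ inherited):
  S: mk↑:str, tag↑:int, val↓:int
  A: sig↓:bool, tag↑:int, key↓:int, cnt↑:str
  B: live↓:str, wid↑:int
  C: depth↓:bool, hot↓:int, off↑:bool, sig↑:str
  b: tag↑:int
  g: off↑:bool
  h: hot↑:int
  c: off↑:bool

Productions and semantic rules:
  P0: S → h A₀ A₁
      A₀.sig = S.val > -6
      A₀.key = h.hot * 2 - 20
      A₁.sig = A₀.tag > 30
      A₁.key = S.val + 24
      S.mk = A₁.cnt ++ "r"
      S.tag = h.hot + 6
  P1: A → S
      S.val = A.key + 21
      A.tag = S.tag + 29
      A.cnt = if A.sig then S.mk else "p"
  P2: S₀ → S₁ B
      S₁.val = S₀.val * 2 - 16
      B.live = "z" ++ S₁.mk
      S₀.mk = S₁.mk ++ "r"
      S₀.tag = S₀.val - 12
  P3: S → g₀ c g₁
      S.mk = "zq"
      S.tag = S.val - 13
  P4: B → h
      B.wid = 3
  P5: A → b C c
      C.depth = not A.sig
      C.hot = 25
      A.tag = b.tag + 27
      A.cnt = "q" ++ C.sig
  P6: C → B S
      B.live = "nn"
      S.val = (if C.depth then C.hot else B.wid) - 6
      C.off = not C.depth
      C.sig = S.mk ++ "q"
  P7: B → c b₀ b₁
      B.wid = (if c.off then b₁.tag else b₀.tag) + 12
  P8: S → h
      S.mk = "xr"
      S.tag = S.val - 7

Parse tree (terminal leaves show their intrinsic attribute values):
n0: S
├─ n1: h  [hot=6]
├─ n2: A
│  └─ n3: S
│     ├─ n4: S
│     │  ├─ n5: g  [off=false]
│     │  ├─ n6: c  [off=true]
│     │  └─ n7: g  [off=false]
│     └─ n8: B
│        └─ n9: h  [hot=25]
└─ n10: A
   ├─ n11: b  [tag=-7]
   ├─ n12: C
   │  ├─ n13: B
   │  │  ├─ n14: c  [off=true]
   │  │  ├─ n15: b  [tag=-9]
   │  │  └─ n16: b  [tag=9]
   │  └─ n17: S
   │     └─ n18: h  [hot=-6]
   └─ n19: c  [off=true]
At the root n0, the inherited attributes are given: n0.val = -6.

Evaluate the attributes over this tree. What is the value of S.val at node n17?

19

1. n0.val = -6  [given at root]
2. n1.hot = 6  [terminal]
3. n2.sig = false  [S.val > -6]
4. n2.key = -8  [h.hot * 2 - 20]
5. n3.val = 13  [A.key + 21]
6. n4.val = 10  [S₀.val * 2 - 16]
7. n5.off = false  [terminal]
8. n6.off = true  [terminal]
9. n7.off = false  [terminal]
10. n4.mk = "zq"  ["zq"]
11. n4.tag = -3  [S.val - 13]
12. n8.live = "zzq"  ["z" ++ S₁.mk]
13. n9.hot = 25  [terminal]
14. n8.wid = 3  [3]
15. n3.mk = "zqr"  [S₁.mk ++ "r"]
16. n3.tag = 1  [S₀.val - 12]
17. n2.tag = 30  [S.tag + 29]
18. n2.cnt = "p"  [if A.sig then S.mk else "p"]
19. n10.sig = false  [A₀.tag > 30]
20. n10.key = 18  [S.val + 24]
21. n11.tag = -7  [terminal]
22. n12.depth = true  [not A.sig]
23. n12.hot = 25  [25]
24. n13.live = "nn"  ["nn"]
25. n14.off = true  [terminal]
26. n15.tag = -9  [terminal]
27. n16.tag = 9  [terminal]
28. n13.wid = 21  [(if c.off then b₁.tag else b₀.tag) + 12]
29. n17.val = 19  [(if C.depth then C.hot else B.wid) - 6]
30. n18.hot = -6  [terminal]
31. n17.mk = "xr"  ["xr"]
32. n17.tag = 12  [S.val - 7]
33. n12.off = false  [not C.depth]
34. n12.sig = "xrq"  [S.mk ++ "q"]
35. n19.off = true  [terminal]
36. n10.tag = 20  [b.tag + 27]
37. n10.cnt = "qxrq"  ["q" ++ C.sig]
38. n0.mk = "qxrqr"  [A₁.cnt ++ "r"]
39. n0.tag = 12  [h.hot + 6]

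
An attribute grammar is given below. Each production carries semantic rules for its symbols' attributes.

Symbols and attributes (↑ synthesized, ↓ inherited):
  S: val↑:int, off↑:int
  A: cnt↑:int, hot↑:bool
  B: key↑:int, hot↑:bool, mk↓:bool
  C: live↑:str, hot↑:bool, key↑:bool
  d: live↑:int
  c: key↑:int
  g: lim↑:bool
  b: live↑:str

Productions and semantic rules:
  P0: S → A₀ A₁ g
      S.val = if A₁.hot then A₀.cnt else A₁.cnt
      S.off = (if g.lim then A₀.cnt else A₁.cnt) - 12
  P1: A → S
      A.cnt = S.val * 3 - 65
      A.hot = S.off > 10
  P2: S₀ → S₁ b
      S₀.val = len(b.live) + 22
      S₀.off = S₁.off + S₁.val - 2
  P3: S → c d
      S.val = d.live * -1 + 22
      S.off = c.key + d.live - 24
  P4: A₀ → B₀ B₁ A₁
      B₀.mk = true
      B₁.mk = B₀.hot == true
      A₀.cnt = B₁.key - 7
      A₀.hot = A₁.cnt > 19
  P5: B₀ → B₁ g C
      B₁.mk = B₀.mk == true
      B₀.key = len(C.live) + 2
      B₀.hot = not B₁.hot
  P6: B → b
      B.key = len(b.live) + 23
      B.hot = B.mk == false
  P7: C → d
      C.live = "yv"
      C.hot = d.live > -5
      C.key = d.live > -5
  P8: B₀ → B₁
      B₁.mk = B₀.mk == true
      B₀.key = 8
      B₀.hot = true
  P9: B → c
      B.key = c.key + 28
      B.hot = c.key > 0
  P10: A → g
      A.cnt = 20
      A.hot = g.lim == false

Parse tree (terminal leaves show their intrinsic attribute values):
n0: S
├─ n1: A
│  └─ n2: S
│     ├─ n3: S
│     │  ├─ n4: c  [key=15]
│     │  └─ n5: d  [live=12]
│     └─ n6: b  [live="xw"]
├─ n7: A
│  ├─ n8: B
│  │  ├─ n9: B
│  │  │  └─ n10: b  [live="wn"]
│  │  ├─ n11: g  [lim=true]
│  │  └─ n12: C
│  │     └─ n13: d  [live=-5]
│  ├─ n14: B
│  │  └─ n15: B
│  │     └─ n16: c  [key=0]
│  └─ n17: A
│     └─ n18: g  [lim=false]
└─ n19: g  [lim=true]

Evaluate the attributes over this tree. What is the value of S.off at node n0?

1. n4.key = 15  [terminal]
2. n5.live = 12  [terminal]
3. n3.val = 10  [d.live * -1 + 22]
4. n3.off = 3  [c.key + d.live - 24]
5. n6.live = "xw"  [terminal]
6. n2.val = 24  [len(b.live) + 22]
7. n2.off = 11  [S₁.off + S₁.val - 2]
8. n1.cnt = 7  [S.val * 3 - 65]
9. n1.hot = true  [S.off > 10]
10. n8.mk = true  [true]
11. n9.mk = true  [B₀.mk == true]
12. n10.live = "wn"  [terminal]
13. n9.key = 25  [len(b.live) + 23]
14. n9.hot = false  [B.mk == false]
15. n11.lim = true  [terminal]
16. n13.live = -5  [terminal]
17. n12.live = "yv"  ["yv"]
18. n12.hot = false  [d.live > -5]
19. n12.key = false  [d.live > -5]
20. n8.key = 4  [len(C.live) + 2]
21. n8.hot = true  [not B₁.hot]
22. n14.mk = true  [B₀.hot == true]
23. n15.mk = true  [B₀.mk == true]
24. n16.key = 0  [terminal]
25. n15.key = 28  [c.key + 28]
26. n15.hot = false  [c.key > 0]
27. n14.key = 8  [8]
28. n14.hot = true  [true]
29. n18.lim = false  [terminal]
30. n17.cnt = 20  [20]
31. n17.hot = true  [g.lim == false]
32. n7.cnt = 1  [B₁.key - 7]
33. n7.hot = true  [A₁.cnt > 19]
34. n19.lim = true  [terminal]
35. n0.val = 7  [if A₁.hot then A₀.cnt else A₁.cnt]
36. n0.off = -5  [(if g.lim then A₀.cnt else A₁.cnt) - 12]

-5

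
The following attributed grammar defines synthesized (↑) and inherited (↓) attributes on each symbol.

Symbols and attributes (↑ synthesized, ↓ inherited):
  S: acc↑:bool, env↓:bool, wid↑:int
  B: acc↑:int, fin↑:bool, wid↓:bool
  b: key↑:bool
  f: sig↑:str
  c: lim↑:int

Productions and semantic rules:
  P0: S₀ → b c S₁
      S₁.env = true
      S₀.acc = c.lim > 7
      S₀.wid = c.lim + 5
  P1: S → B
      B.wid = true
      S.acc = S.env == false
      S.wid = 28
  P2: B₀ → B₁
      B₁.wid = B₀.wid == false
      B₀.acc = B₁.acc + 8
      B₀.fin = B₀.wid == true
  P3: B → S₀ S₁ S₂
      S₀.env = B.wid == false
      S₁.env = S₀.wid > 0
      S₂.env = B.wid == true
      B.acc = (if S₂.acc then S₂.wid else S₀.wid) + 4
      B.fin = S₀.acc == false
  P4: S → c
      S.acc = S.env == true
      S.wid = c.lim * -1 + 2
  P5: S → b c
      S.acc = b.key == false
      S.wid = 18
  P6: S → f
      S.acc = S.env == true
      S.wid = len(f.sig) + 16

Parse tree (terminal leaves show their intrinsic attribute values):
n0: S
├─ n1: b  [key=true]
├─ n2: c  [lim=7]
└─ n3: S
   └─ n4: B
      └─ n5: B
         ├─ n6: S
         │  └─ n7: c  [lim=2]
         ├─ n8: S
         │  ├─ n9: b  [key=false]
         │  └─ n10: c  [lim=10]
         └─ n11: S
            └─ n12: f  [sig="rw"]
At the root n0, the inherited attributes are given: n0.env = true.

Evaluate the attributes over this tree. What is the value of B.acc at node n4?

12

1. n0.env = true  [given at root]
2. n1.key = true  [terminal]
3. n2.lim = 7  [terminal]
4. n3.env = true  [true]
5. n4.wid = true  [true]
6. n5.wid = false  [B₀.wid == false]
7. n6.env = true  [B.wid == false]
8. n7.lim = 2  [terminal]
9. n6.acc = true  [S.env == true]
10. n6.wid = 0  [c.lim * -1 + 2]
11. n8.env = false  [S₀.wid > 0]
12. n9.key = false  [terminal]
13. n10.lim = 10  [terminal]
14. n8.acc = true  [b.key == false]
15. n8.wid = 18  [18]
16. n11.env = false  [B.wid == true]
17. n12.sig = "rw"  [terminal]
18. n11.acc = false  [S.env == true]
19. n11.wid = 18  [len(f.sig) + 16]
20. n5.acc = 4  [(if S₂.acc then S₂.wid else S₀.wid) + 4]
21. n5.fin = false  [S₀.acc == false]
22. n4.acc = 12  [B₁.acc + 8]
23. n4.fin = true  [B₀.wid == true]
24. n3.acc = false  [S.env == false]
25. n3.wid = 28  [28]
26. n0.acc = false  [c.lim > 7]
27. n0.wid = 12  [c.lim + 5]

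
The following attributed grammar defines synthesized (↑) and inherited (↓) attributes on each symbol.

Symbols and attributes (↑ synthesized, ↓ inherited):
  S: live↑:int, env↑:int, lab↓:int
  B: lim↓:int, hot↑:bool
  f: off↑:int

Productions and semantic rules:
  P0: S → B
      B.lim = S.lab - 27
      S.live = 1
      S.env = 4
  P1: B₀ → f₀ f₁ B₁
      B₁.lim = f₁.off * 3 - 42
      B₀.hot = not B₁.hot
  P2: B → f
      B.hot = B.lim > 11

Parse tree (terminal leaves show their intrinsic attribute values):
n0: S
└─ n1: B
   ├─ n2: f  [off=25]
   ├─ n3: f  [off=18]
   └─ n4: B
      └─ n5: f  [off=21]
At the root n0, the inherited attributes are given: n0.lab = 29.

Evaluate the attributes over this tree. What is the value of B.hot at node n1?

1. n0.lab = 29  [given at root]
2. n1.lim = 2  [S.lab - 27]
3. n2.off = 25  [terminal]
4. n3.off = 18  [terminal]
5. n4.lim = 12  [f₁.off * 3 - 42]
6. n5.off = 21  [terminal]
7. n4.hot = true  [B.lim > 11]
8. n1.hot = false  [not B₁.hot]
9. n0.live = 1  [1]
10. n0.env = 4  [4]

false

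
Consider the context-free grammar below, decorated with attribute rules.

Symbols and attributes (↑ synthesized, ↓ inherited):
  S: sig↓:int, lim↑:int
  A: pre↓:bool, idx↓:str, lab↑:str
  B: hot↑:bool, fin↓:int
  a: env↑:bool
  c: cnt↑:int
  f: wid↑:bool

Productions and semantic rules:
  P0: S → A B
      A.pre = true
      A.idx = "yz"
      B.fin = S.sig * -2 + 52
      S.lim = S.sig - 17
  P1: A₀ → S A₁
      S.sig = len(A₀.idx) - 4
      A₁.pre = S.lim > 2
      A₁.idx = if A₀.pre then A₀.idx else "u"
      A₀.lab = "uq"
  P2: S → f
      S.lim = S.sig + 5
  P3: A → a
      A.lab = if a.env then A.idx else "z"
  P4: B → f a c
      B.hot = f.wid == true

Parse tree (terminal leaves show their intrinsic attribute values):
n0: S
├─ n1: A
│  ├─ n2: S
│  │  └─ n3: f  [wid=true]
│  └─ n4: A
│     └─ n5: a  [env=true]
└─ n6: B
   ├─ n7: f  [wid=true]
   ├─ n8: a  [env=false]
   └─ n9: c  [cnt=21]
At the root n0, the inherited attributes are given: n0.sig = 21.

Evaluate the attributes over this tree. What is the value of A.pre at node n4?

1. n0.sig = 21  [given at root]
2. n1.pre = true  [true]
3. n1.idx = "yz"  ["yz"]
4. n2.sig = -2  [len(A₀.idx) - 4]
5. n3.wid = true  [terminal]
6. n2.lim = 3  [S.sig + 5]
7. n4.pre = true  [S.lim > 2]
8. n4.idx = "yz"  [if A₀.pre then A₀.idx else "u"]
9. n5.env = true  [terminal]
10. n4.lab = "yz"  [if a.env then A.idx else "z"]
11. n1.lab = "uq"  ["uq"]
12. n6.fin = 10  [S.sig * -2 + 52]
13. n7.wid = true  [terminal]
14. n8.env = false  [terminal]
15. n9.cnt = 21  [terminal]
16. n6.hot = true  [f.wid == true]
17. n0.lim = 4  [S.sig - 17]

true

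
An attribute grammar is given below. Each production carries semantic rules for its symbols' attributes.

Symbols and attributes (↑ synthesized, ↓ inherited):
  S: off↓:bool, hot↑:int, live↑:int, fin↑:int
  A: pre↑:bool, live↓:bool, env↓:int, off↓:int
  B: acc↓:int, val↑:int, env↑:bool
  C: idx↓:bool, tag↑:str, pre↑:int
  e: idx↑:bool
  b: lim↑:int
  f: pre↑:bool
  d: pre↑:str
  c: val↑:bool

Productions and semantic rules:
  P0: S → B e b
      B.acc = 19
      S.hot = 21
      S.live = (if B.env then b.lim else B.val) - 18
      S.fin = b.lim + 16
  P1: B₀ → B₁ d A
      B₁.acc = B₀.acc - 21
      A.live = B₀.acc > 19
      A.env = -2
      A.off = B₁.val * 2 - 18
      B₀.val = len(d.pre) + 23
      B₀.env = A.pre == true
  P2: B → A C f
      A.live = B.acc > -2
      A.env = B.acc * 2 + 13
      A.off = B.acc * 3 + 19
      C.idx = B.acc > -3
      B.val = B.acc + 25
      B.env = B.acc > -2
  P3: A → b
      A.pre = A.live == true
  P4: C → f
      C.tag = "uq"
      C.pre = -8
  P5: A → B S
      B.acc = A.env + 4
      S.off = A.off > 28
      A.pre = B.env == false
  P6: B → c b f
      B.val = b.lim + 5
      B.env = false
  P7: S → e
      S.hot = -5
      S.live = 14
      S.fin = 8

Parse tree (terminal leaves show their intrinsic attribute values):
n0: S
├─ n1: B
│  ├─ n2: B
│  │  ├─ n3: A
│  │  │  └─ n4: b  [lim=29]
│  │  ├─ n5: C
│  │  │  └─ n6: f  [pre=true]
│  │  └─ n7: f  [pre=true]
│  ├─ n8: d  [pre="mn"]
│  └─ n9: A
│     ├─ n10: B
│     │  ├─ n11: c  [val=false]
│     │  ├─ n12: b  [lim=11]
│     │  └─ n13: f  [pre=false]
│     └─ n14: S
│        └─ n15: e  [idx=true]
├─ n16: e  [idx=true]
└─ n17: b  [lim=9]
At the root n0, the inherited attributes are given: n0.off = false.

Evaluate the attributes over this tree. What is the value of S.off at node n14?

1. n0.off = false  [given at root]
2. n1.acc = 19  [19]
3. n2.acc = -2  [B₀.acc - 21]
4. n3.live = false  [B.acc > -2]
5. n3.env = 9  [B.acc * 2 + 13]
6. n3.off = 13  [B.acc * 3 + 19]
7. n4.lim = 29  [terminal]
8. n3.pre = false  [A.live == true]
9. n5.idx = true  [B.acc > -3]
10. n6.pre = true  [terminal]
11. n5.tag = "uq"  ["uq"]
12. n5.pre = -8  [-8]
13. n7.pre = true  [terminal]
14. n2.val = 23  [B.acc + 25]
15. n2.env = false  [B.acc > -2]
16. n8.pre = "mn"  [terminal]
17. n9.live = false  [B₀.acc > 19]
18. n9.env = -2  [-2]
19. n9.off = 28  [B₁.val * 2 - 18]
20. n10.acc = 2  [A.env + 4]
21. n11.val = false  [terminal]
22. n12.lim = 11  [terminal]
23. n13.pre = false  [terminal]
24. n10.val = 16  [b.lim + 5]
25. n10.env = false  [false]
26. n14.off = false  [A.off > 28]
27. n15.idx = true  [terminal]
28. n14.hot = -5  [-5]
29. n14.live = 14  [14]
30. n14.fin = 8  [8]
31. n9.pre = true  [B.env == false]
32. n1.val = 25  [len(d.pre) + 23]
33. n1.env = true  [A.pre == true]
34. n16.idx = true  [terminal]
35. n17.lim = 9  [terminal]
36. n0.hot = 21  [21]
37. n0.live = -9  [(if B.env then b.lim else B.val) - 18]
38. n0.fin = 25  [b.lim + 16]

false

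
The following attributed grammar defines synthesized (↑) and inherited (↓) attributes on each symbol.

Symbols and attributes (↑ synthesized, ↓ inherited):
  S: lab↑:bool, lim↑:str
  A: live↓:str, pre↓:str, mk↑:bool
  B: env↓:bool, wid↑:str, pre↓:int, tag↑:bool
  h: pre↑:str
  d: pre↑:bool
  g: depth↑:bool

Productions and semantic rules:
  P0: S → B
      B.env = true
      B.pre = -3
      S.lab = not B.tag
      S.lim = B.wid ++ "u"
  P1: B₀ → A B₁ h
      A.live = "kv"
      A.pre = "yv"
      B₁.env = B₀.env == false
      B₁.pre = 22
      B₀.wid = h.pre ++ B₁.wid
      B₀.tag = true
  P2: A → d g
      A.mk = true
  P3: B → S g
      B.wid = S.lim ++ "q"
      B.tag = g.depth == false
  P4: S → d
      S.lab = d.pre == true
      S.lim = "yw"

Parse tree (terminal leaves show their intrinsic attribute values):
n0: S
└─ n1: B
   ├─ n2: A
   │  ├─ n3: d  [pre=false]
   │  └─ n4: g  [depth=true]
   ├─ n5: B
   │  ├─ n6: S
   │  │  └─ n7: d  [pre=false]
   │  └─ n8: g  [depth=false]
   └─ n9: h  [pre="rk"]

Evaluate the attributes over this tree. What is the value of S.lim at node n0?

1. n1.env = true  [true]
2. n1.pre = -3  [-3]
3. n2.live = "kv"  ["kv"]
4. n2.pre = "yv"  ["yv"]
5. n3.pre = false  [terminal]
6. n4.depth = true  [terminal]
7. n2.mk = true  [true]
8. n5.env = false  [B₀.env == false]
9. n5.pre = 22  [22]
10. n7.pre = false  [terminal]
11. n6.lab = false  [d.pre == true]
12. n6.lim = "yw"  ["yw"]
13. n8.depth = false  [terminal]
14. n5.wid = "ywq"  [S.lim ++ "q"]
15. n5.tag = true  [g.depth == false]
16. n9.pre = "rk"  [terminal]
17. n1.wid = "rkywq"  [h.pre ++ B₁.wid]
18. n1.tag = true  [true]
19. n0.lab = false  [not B.tag]
20. n0.lim = "rkywqu"  [B.wid ++ "u"]

"rkywqu"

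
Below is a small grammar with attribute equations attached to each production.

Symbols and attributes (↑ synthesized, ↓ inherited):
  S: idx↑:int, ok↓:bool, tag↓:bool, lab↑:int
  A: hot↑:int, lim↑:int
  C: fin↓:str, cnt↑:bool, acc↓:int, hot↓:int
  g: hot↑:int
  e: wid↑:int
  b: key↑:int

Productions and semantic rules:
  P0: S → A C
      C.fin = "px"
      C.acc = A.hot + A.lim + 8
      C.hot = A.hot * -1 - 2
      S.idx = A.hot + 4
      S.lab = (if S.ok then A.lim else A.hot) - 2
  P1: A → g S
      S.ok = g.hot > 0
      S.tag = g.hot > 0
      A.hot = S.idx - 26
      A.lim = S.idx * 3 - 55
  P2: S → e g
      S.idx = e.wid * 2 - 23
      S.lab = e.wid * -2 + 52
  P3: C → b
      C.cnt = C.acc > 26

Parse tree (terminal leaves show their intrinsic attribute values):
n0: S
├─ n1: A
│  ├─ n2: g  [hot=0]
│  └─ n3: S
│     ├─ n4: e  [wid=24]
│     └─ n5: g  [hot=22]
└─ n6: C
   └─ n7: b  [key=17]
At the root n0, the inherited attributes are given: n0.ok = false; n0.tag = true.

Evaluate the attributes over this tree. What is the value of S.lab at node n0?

-3

1. n0.ok = false  [given at root]
2. n0.tag = true  [given at root]
3. n2.hot = 0  [terminal]
4. n3.ok = false  [g.hot > 0]
5. n3.tag = false  [g.hot > 0]
6. n4.wid = 24  [terminal]
7. n5.hot = 22  [terminal]
8. n3.idx = 25  [e.wid * 2 - 23]
9. n3.lab = 4  [e.wid * -2 + 52]
10. n1.hot = -1  [S.idx - 26]
11. n1.lim = 20  [S.idx * 3 - 55]
12. n6.fin = "px"  ["px"]
13. n6.acc = 27  [A.hot + A.lim + 8]
14. n6.hot = -1  [A.hot * -1 - 2]
15. n7.key = 17  [terminal]
16. n6.cnt = true  [C.acc > 26]
17. n0.idx = 3  [A.hot + 4]
18. n0.lab = -3  [(if S.ok then A.lim else A.hot) - 2]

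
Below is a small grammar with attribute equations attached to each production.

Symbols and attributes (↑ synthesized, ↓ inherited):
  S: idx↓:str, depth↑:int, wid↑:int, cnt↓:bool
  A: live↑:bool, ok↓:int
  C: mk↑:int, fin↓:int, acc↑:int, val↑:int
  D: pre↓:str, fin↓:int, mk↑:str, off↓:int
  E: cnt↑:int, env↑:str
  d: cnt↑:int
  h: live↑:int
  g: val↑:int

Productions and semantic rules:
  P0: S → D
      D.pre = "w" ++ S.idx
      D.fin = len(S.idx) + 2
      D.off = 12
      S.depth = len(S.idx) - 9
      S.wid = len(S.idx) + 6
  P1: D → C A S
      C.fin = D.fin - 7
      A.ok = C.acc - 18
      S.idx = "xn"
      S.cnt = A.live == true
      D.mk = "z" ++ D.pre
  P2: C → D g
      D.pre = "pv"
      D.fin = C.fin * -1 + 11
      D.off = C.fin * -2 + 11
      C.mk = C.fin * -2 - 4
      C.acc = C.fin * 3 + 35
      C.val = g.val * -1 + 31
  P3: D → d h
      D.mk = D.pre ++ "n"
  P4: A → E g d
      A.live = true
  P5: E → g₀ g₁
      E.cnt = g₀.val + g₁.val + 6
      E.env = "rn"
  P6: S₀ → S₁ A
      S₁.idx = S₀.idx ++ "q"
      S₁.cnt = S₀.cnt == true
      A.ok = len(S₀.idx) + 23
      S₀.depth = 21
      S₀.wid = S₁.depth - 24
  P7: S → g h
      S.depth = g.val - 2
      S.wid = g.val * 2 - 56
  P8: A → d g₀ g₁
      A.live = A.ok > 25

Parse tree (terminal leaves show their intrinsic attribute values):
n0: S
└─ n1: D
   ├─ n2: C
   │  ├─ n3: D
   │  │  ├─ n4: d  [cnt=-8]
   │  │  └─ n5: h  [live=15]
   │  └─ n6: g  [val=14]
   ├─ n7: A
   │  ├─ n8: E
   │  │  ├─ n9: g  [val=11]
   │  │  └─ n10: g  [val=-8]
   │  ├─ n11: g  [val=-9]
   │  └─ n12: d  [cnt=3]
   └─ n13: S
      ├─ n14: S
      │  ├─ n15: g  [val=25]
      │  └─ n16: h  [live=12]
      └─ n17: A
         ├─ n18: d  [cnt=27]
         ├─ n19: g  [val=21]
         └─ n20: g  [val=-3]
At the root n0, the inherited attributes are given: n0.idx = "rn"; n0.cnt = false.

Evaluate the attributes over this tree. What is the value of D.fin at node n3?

14

1. n0.idx = "rn"  [given at root]
2. n0.cnt = false  [given at root]
3. n1.pre = "wrn"  ["w" ++ S.idx]
4. n1.fin = 4  [len(S.idx) + 2]
5. n1.off = 12  [12]
6. n2.fin = -3  [D.fin - 7]
7. n3.pre = "pv"  ["pv"]
8. n3.fin = 14  [C.fin * -1 + 11]
9. n3.off = 17  [C.fin * -2 + 11]
10. n4.cnt = -8  [terminal]
11. n5.live = 15  [terminal]
12. n3.mk = "pvn"  [D.pre ++ "n"]
13. n6.val = 14  [terminal]
14. n2.mk = 2  [C.fin * -2 - 4]
15. n2.acc = 26  [C.fin * 3 + 35]
16. n2.val = 17  [g.val * -1 + 31]
17. n7.ok = 8  [C.acc - 18]
18. n9.val = 11  [terminal]
19. n10.val = -8  [terminal]
20. n8.cnt = 9  [g₀.val + g₁.val + 6]
21. n8.env = "rn"  ["rn"]
22. n11.val = -9  [terminal]
23. n12.cnt = 3  [terminal]
24. n7.live = true  [true]
25. n13.idx = "xn"  ["xn"]
26. n13.cnt = true  [A.live == true]
27. n14.idx = "xnq"  [S₀.idx ++ "q"]
28. n14.cnt = true  [S₀.cnt == true]
29. n15.val = 25  [terminal]
30. n16.live = 12  [terminal]
31. n14.depth = 23  [g.val - 2]
32. n14.wid = -6  [g.val * 2 - 56]
33. n17.ok = 25  [len(S₀.idx) + 23]
34. n18.cnt = 27  [terminal]
35. n19.val = 21  [terminal]
36. n20.val = -3  [terminal]
37. n17.live = false  [A.ok > 25]
38. n13.depth = 21  [21]
39. n13.wid = -1  [S₁.depth - 24]
40. n1.mk = "zwrn"  ["z" ++ D.pre]
41. n0.depth = -7  [len(S.idx) - 9]
42. n0.wid = 8  [len(S.idx) + 6]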